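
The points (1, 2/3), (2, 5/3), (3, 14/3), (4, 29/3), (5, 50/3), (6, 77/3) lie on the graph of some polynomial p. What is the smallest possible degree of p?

Forward differences of the values at x = 1, 2, 3, 4, 5, 6:
  p  : 2/3  5/3  14/3  29/3  50/3  77/3
  Δ  : 1  3  5  7  9
  Δ^2: 2  2  2  2
  Δ^3: 0  0  0
  Δ^4: 0  0
  Δ^5: 0
The second differences are constant (2) and nonzero, while all higher differences vanish, so the minimal degree is 2.

2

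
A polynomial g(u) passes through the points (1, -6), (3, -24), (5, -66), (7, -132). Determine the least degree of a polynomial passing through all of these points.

Forward differences of the values at u = 1, 3, 5, 7:
  g  : -6  -24  -66  -132
  Δ  : -18  -42  -66
  Δ^2: -24  -24
  Δ^3: 0
The second differences are constant (-24) and nonzero, while all higher differences vanish, so the minimal degree is 2.

2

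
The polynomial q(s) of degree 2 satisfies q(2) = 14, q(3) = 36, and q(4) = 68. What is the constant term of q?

0

Write q(s) = as^2 + bs + c. Substituting each data point gives a linear system:
  4a + 2b + c = 14
  9a + 3b + c = 36
  16a + 4b + c = 68
Solving the system yields a = 5, b = -3, c = 0.
So q(s) = 5s² - 3s.
The constant term is 0.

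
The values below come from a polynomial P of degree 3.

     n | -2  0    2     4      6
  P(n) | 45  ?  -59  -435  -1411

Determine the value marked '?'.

On equispaced nodes a degree-3 polynomial has vanishing fourth forward difference, so
  P(-2) - 4·P(0) + 6·P(2) - 4·P(4) + P(6) = 0.
Substituting the known values and solving for P(0):
  -4·P(0) = -20
  P(0) = 5.

5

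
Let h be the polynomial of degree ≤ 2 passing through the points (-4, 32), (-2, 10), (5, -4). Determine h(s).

h(s) = s^2 - 5s - 4

Write h(s) = as^2 + bs + c. Substituting each data point gives a linear system:
  16a - 4b + c = 32
  4a - 2b + c = 10
  25a + 5b + c = -4
Solving the system yields a = 1, b = -5, c = -4.
So h(s) = s² - 5s - 4.
Check: h(5) = -4. ✓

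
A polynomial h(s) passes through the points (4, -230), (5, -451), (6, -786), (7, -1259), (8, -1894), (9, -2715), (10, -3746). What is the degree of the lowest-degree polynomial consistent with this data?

Forward differences of the values at s = 4, 5, 6, 7, 8, 9, 10:
  h  : -230  -451  -786  -1259  -1894  -2715  -3746
  Δ  : -221  -335  -473  -635  -821  -1031
  Δ^2: -114  -138  -162  -186  -210
  Δ^3: -24  -24  -24  -24
  Δ^4: 0  0  0
  Δ^5: 0  0
  Δ^6: 0
The third differences are constant (-24) and nonzero, while all higher differences vanish, so the minimal degree is 3.

3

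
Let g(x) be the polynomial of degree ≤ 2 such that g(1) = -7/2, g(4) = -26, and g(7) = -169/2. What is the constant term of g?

Write g(x) = ax^2 + bx + c. Substituting each data point gives a linear system:
  a + b + c = -7/2
  16a + 4b + c = -26
  49a + 7b + c = -169/2
Solving the system yields a = -2, b = 5/2, c = -4.
So g(x) = -2x^2 + (5/2)x - 4.
The constant term is -4.

-4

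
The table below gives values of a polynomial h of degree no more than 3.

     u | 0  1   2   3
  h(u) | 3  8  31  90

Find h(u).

h(u) = 3u^3 + 2u + 3

Write h(u) = au^3 + bu^2 + cu + d. Substituting each data point gives a linear system:
  d = 3
  a + b + c + d = 8
  8a + 4b + 2c + d = 31
  27a + 9b + 3c + d = 90
Solving the system yields a = 3, b = 0, c = 2, d = 3.
So h(u) = 3u^3 + 2u + 3.
Check: h(2) = 31. ✓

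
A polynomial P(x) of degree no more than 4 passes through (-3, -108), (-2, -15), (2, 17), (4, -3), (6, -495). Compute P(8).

Using the Lagrange interpolation formula with nodes -3, -2, 2, 4, 6:
  L_0(x) = (x + 2)(x - 2)(x - 4)(x - 6) / 315
  L_1(x) = (x + 3)(x - 2)(x - 4)(x - 6) / -192
  L_2(x) = (x + 3)(x + 2)(x - 4)(x - 6) / 160
  L_3(x) = (x + 3)(x + 2)(x - 2)(x - 6) / -168
  L_4(x) = (x + 3)(x + 2)(x - 2)(x - 4) / 576
Then P(x) = -108·L_0(x) - 15·L_1(x) + 17·L_2(x) - 3·L_3(x) - 495·L_4(x).
Expanding and collecting terms gives P(x) = -x^4 + 3x^3 + 5x^2 - 4x - 3.
Evaluating at x = 8: P(8) = -2275.

-2275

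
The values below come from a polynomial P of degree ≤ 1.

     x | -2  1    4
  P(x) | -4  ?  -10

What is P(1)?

-7

On equispaced nodes a degree-1 polynomial has vanishing second forward difference, so
  P(-2) - 2·P(1) + P(4) = 0.
Substituting the known values and solving for P(1):
  -2·P(1) = 14
  P(1) = -7.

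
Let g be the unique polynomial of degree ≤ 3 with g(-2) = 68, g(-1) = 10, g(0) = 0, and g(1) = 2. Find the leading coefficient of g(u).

-6

Write g(u) = au^3 + bu^2 + cu + d. Substituting each data point gives a linear system:
  -8a + 4b - 2c + d = 68
  -a + b - c + d = 10
  d = 0
  a + b + c + d = 2
Solving the system yields a = -6, b = 6, c = 2, d = 0.
So g(u) = -6u^3 + 6u^2 + 2u.
The leading coefficient is -6.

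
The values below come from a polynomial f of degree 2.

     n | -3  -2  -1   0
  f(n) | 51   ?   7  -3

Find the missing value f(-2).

25

The 3 known points determine the degree-2 polynomial uniquely.
Write f(n) = an^2 + bn + c. Substituting each data point gives a linear system:
  9a - 3b + c = 51
  a - b + c = 7
  c = -3
Solving the system yields a = 4, b = -6, c = -3.
So f(n) = 4n² - 6n - 3.
Then f(-2) = 25.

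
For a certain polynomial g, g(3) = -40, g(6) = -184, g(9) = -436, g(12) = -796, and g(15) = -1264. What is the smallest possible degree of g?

Forward differences of the values at n = 3, 6, 9, 12, 15:
  g  : -40  -184  -436  -796  -1264
  Δ  : -144  -252  -360  -468
  Δ^2: -108  -108  -108
  Δ^3: 0  0
  Δ^4: 0
The second differences are constant (-108) and nonzero, while all higher differences vanish, so the minimal degree is 2.

2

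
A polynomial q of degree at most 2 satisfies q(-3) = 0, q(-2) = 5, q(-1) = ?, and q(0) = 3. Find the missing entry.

6

The 3 known points determine the degree-2 polynomial uniquely.
Write q(n) = an^2 + bn + c. Substituting each data point gives a linear system:
  9a - 3b + c = 0
  4a - 2b + c = 5
  c = 3
Solving the system yields a = -2, b = -5, c = 3.
So q(n) = -2n^2 - 5n + 3.
Then q(-1) = 6.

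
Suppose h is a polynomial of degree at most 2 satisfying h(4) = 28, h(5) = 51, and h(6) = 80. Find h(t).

Using the Lagrange interpolation formula with nodes 4, 5, 6:
  L_0(t) = (t - 5)(t - 6) / 2
  L_1(t) = (t - 4)(t - 6) / -1
  L_2(t) = (t - 4)(t - 5) / 2
Then h(t) = 28·L_0(t) + 51·L_1(t) + 80·L_2(t).
Expanding and collecting terms gives h(t) = 3t^2 - 4t - 4.
Check: h(6) = 80. ✓

h(t) = 3t^2 - 4t - 4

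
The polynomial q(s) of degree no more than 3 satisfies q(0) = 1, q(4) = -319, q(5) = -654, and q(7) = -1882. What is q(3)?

-122

Using the Lagrange interpolation formula with nodes 0, 4, 5, 7:
  L_0(s) = (s - 4)(s - 5)(s - 7) / -140
  L_1(s) = s(s - 5)(s - 7) / 12
  L_2(s) = s(s - 4)(s - 7) / -10
  L_3(s) = s(s - 4)(s - 5) / 42
Then q(s) = 1·L_0(s) - 319·L_1(s) - 654·L_2(s) - 1882·L_3(s).
Expanding and collecting terms gives q(s) = -6s^3 + 3s^2 + 4s + 1.
Evaluating at s = 3: q(3) = -122.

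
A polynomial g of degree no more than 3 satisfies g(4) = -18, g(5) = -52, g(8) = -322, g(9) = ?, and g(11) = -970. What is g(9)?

The 4 known points determine the degree-3 polynomial uniquely.
Write g(t) = at^3 + bt^2 + ct + d. Substituting each data point gives a linear system:
  64a + 16b + 4c + d = -18
  125a + 25b + 5c + d = -52
  512a + 64b + 8c + d = -322
  1331a + 121b + 11c + d = -970
Solving the system yields a = -1, b = 3, c = 0, d = -2.
So g(t) = -t³ + 3t² - 2.
Then g(9) = -488.

-488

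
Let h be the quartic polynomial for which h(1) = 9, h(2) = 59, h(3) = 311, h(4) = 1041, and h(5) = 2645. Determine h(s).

h(s) = 5s^4 - 4s^3 + 3s + 5

Write h(s) = as^4 + bs^3 + cs^2 + ds + e. Substituting each data point gives a linear system:
  a + b + c + d + e = 9
  16a + 8b + 4c + 2d + e = 59
  81a + 27b + 9c + 3d + e = 311
  256a + 64b + 16c + 4d + e = 1041
  625a + 125b + 25c + 5d + e = 2645
Solving the system yields a = 5, b = -4, c = 0, d = 3, e = 5.
So h(s) = 5s^4 - 4s^3 + 3s + 5.
Check: h(1) = 9. ✓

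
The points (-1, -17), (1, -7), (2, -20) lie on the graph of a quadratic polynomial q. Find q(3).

Using the Lagrange interpolation formula with nodes -1, 1, 2:
  L_0(s) = (s - 1)(s - 2) / 6
  L_1(s) = (s + 1)(s - 2) / -2
  L_2(s) = (s + 1)(s - 1) / 3
Then q(s) = -17·L_0(s) - 7·L_1(s) - 20·L_2(s).
Expanding and collecting terms gives q(s) = -6s^2 + 5s - 6.
Evaluating at s = 3: q(3) = -45.

-45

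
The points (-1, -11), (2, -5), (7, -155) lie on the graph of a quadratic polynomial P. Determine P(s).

P(s) = -4s^2 + 6s - 1

Write P(s) = as^2 + bs + c. Substituting each data point gives a linear system:
  a - b + c = -11
  4a + 2b + c = -5
  49a + 7b + c = -155
Solving the system yields a = -4, b = 6, c = -1.
So P(s) = -4s^2 + 6s - 1.
Check: P(7) = -155. ✓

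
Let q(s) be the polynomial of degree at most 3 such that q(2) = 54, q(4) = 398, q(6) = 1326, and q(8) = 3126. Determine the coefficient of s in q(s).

Write q(s) = as^3 + bs^2 + cs + d. Substituting each data point gives a linear system:
  8a + 4b + 2c + d = 54
  64a + 16b + 4c + d = 398
  216a + 36b + 6c + d = 1326
  512a + 64b + 8c + d = 3126
Solving the system yields a = 6, b = 1, c = -2, d = 6.
So q(s) = 6s³ + s² - 2s + 6.
The coefficient of s is -2.

-2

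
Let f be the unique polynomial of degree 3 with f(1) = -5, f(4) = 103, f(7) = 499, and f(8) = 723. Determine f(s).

f(s) = s^3 + 4s^2 - 5s - 5

Write f(s) = as^3 + bs^2 + cs + d. Substituting each data point gives a linear system:
  a + b + c + d = -5
  64a + 16b + 4c + d = 103
  343a + 49b + 7c + d = 499
  512a + 64b + 8c + d = 723
Solving the system yields a = 1, b = 4, c = -5, d = -5.
So f(s) = s^3 + 4s^2 - 5s - 5.
Check: f(4) = 103. ✓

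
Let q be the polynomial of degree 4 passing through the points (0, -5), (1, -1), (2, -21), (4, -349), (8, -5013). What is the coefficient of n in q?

6

Write q(n) = an^4 + bn^3 + cn^2 + dn + e. Substituting each data point gives a linear system:
  e = -5
  a + b + c + d + e = -1
  16a + 8b + 4c + 2d + e = -21
  256a + 64b + 16c + 4d + e = -349
  4096a + 512b + 64c + 8d + e = -5013
Solving the system yields a = -1, b = -2, c = 1, d = 6, e = -5.
So q(n) = -n^4 - 2n^3 + n^2 + 6n - 5.
The coefficient of n is 6.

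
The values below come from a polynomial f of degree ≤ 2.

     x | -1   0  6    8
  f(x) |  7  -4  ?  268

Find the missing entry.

140

The 3 known points determine the degree-2 polynomial uniquely.
Write f(x) = ax^2 + bx + c. Substituting each data point gives a linear system:
  a - b + c = 7
  c = -4
  64a + 8b + c = 268
Solving the system yields a = 5, b = -6, c = -4.
So f(x) = 5x² - 6x - 4.
Then f(6) = 140.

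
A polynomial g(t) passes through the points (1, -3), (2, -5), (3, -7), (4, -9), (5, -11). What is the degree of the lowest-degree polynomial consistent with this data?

1

Divided differences on the nodes 1, 2, 3, 4, 5:
  order 0: -3  -5  -7  -9  -11
  order 1: -2  -2  -2  -2
  order 2: 0  0  0
  order 3: 0  0
  order 4: 0
The order-1 divided differences are all -2 (nonzero) and every higher order vanishes, so the data lies on a polynomial of degree exactly 1.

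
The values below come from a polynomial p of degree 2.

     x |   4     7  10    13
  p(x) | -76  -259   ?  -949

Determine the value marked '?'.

-550

On equispaced nodes a degree-2 polynomial has vanishing third forward difference, so
  - p(4) + 3·p(7) - 3·p(10) + p(13) = 0.
Substituting the known values and solving for p(10):
  -3·p(10) = 1650
  p(10) = -550.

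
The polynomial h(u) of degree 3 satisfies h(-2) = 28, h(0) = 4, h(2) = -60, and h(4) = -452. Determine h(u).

h(u) = -6u^3 - 5u^2 + 2u + 4

Using the Lagrange interpolation formula with nodes -2, 0, 2, 4:
  L_0(u) = u(u - 2)(u - 4) / -48
  L_1(u) = (u + 2)(u - 2)(u - 4) / 16
  L_2(u) = (u + 2)u(u - 4) / -16
  L_3(u) = (u + 2)u(u - 2) / 48
Then h(u) = 28·L_0(u) + 4·L_1(u) - 60·L_2(u) - 452·L_3(u).
Expanding and collecting terms gives h(u) = -6u^3 - 5u^2 + 2u + 4.
Check: h(0) = 4. ✓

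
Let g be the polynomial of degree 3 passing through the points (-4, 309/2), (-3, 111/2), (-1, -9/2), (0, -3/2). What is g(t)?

g(t) = -3t^3 - t^2 + 5t - 3/2

Write g(t) = at^3 + bt^2 + ct + d. Substituting each data point gives a linear system:
  -64a + 16b - 4c + d = 309/2
  -27a + 9b - 3c + d = 111/2
  -a + b - c + d = -9/2
  d = -3/2
Solving the system yields a = -3, b = -1, c = 5, d = -3/2.
So g(t) = -3t³ - t² + 5t - 3/2.
Check: g(-4) = 309/2. ✓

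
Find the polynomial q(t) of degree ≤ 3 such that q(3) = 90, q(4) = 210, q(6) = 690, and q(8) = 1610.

q(t) = 3t^3 + t^2 + 2t - 6

Write q(t) = at^3 + bt^2 + ct + d. Substituting each data point gives a linear system:
  27a + 9b + 3c + d = 90
  64a + 16b + 4c + d = 210
  216a + 36b + 6c + d = 690
  512a + 64b + 8c + d = 1610
Solving the system yields a = 3, b = 1, c = 2, d = -6.
So q(t) = 3t^3 + t^2 + 2t - 6.
Check: q(8) = 1610. ✓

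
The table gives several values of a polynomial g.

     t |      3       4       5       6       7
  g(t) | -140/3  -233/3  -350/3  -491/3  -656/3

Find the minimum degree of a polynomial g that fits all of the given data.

Forward differences of the values at t = 3, 4, 5, 6, 7:
  g  : -140/3  -233/3  -350/3  -491/3  -656/3
  Δ  : -31  -39  -47  -55
  Δ^2: -8  -8  -8
  Δ^3: 0  0
  Δ^4: 0
The second differences are constant (-8) and nonzero, while all higher differences vanish, so the minimal degree is 2.

2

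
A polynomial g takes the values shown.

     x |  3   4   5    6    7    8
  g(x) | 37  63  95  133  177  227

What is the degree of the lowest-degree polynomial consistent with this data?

2

Forward differences of the values at x = 3, 4, 5, 6, 7, 8:
  g  : 37  63  95  133  177  227
  Δ  : 26  32  38  44  50
  Δ^2: 6  6  6  6
  Δ^3: 0  0  0
  Δ^4: 0  0
  Δ^5: 0
The second differences are constant (6) and nonzero, while all higher differences vanish, so the minimal degree is 2.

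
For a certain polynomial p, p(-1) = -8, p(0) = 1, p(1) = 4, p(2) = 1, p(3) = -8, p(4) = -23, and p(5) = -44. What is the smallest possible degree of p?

2

Forward differences of the values at x = -1, 0, 1, 2, 3, 4, 5:
  p  : -8  1  4  1  -8  -23  -44
  Δ  : 9  3  -3  -9  -15  -21
  Δ^2: -6  -6  -6  -6  -6
  Δ^3: 0  0  0  0
  Δ^4: 0  0  0
  Δ^5: 0  0
  Δ^6: 0
The second differences are constant (-6) and nonzero, while all higher differences vanish, so the minimal degree is 2.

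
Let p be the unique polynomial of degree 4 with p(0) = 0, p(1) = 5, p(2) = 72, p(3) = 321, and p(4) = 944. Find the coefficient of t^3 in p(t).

Write p(t) = at^4 + bt^3 + ct^2 + dt + e. Substituting each data point gives a linear system:
  e = 0
  a + b + c + d + e = 5
  16a + 8b + 4c + 2d + e = 72
  81a + 27b + 9c + 3d + e = 321
  256a + 64b + 16c + 4d + e = 944
Solving the system yields a = 3, b = 2, c = 4, d = -4, e = 0.
So p(t) = 3t⁴ + 2t³ + 4t² - 4t.
The coefficient of t^3 is 2.

2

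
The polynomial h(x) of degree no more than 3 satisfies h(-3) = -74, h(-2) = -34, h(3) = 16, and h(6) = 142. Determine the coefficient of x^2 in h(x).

-3

Write h(x) = ax^3 + bx^2 + cx + d. Substituting each data point gives a linear system:
  -27a + 9b - 3c + d = -74
  -8a + 4b - 2c + d = -34
  27a + 9b + 3c + d = 16
  216a + 36b + 6c + d = 142
Solving the system yields a = 1, b = -3, c = 6, d = -2.
So h(x) = x^3 - 3x^2 + 6x - 2.
The coefficient of x^2 is -3.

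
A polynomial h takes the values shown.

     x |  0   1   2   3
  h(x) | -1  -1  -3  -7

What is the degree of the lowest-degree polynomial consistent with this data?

Forward differences of the values at x = 0, 1, 2, 3:
  h  : -1  -1  -3  -7
  Δ  : 0  -2  -4
  Δ^2: -2  -2
  Δ^3: 0
The second differences are constant (-2) and nonzero, while all higher differences vanish, so the minimal degree is 2.

2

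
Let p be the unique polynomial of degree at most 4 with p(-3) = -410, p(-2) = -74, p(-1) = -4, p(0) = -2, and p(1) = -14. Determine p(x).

p(x) = -6x^4 - 3x^3 - x^2 - 2x - 2

Write p(x) = ax^4 + bx^3 + cx^2 + dx + e. Substituting each data point gives a linear system:
  81a - 27b + 9c - 3d + e = -410
  16a - 8b + 4c - 2d + e = -74
  a - b + c - d + e = -4
  e = -2
  a + b + c + d + e = -14
Solving the system yields a = -6, b = -3, c = -1, d = -2, e = -2.
So p(x) = -6x⁴ - 3x³ - x² - 2x - 2.
Check: p(-3) = -410. ✓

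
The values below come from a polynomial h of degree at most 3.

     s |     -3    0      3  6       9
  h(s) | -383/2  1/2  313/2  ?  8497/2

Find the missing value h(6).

The 4 known points determine the degree-3 polynomial uniquely.
Write h(s) = as^3 + bs^2 + cs + d. Substituting each data point gives a linear system:
  -27a + 9b - 3c + d = -383/2
  d = 1/2
  27a + 9b + 3c + d = 313/2
  729a + 81b + 9c + d = 8497/2
Solving the system yields a = 6, b = -2, c = 4, d = 1/2.
So h(s) = 6s^3 - 2s^2 + 4s + 1/2.
Then h(6) = 2497/2.

2497/2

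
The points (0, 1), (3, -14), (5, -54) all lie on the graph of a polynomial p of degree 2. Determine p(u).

Write p(u) = au^2 + bu + c. Substituting each data point gives a linear system:
  c = 1
  9a + 3b + c = -14
  25a + 5b + c = -54
Solving the system yields a = -3, b = 4, c = 1.
So p(u) = -3u² + 4u + 1.
Check: p(3) = -14. ✓

p(u) = -3u^2 + 4u + 1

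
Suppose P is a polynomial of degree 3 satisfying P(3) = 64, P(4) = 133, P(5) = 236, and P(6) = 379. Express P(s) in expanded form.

Write P(s) = as^3 + bs^2 + cs + d. Substituting each data point gives a linear system:
  27a + 9b + 3c + d = 64
  64a + 16b + 4c + d = 133
  125a + 25b + 5c + d = 236
  216a + 36b + 6c + d = 379
Solving the system yields a = 1, b = 5, c = -3, d = 1.
So P(s) = s^3 + 5s^2 - 3s + 1.
Check: P(5) = 236. ✓

P(s) = s^3 + 5s^2 - 3s + 1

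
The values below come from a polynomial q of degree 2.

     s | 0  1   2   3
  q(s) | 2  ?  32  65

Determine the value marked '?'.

The 3 known points determine the degree-2 polynomial uniquely.
Write q(s) = as^2 + bs + c. Substituting each data point gives a linear system:
  c = 2
  4a + 2b + c = 32
  9a + 3b + c = 65
Solving the system yields a = 6, b = 3, c = 2.
So q(s) = 6s² + 3s + 2.
Then q(1) = 11.

11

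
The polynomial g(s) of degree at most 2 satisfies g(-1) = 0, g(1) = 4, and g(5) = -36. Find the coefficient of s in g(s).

Write g(s) = as^2 + bs + c. Substituting each data point gives a linear system:
  a - b + c = 0
  a + b + c = 4
  25a + 5b + c = -36
Solving the system yields a = -2, b = 2, c = 4.
So g(s) = -2s² + 2s + 4.
The coefficient of s is 2.

2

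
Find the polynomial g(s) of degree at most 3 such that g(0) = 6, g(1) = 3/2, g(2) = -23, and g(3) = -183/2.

g(s) = -4s^3 + 2s^2 - (5/2)s + 6

Using the Lagrange interpolation formula with nodes 0, 1, 2, 3:
  L_0(s) = (s - 1)(s - 2)(s - 3) / -6
  L_1(s) = s(s - 2)(s - 3) / 2
  L_2(s) = s(s - 1)(s - 3) / -2
  L_3(s) = s(s - 1)(s - 2) / 6
Then g(s) = 6·L_0(s) + 3/2·L_1(s) - 23·L_2(s) - 183/2·L_3(s).
Expanding and collecting terms gives g(s) = -4s^3 + 2s^2 - (5/2)s + 6.
Check: g(2) = -23. ✓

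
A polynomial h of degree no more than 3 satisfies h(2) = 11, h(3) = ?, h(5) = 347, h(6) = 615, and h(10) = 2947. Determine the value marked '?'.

The 4 known points determine the degree-3 polynomial uniquely.
Write h(s) = as^3 + bs^2 + cs + d. Substituting each data point gives a linear system:
  8a + 4b + 2c + d = 11
  125a + 25b + 5c + d = 347
  216a + 36b + 6c + d = 615
  1000a + 100b + 10c + d = 2947
Solving the system yields a = 3, b = 0, c = -5, d = -3.
So h(s) = 3s³ - 5s - 3.
Then h(3) = 63.

63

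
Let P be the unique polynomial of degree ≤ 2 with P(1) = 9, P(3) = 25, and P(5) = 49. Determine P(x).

P(x) = x^2 + 4x + 4

Using the Lagrange interpolation formula with nodes 1, 3, 5:
  L_0(x) = (x - 3)(x - 5) / 8
  L_1(x) = (x - 1)(x - 5) / -4
  L_2(x) = (x - 1)(x - 3) / 8
Then P(x) = 9·L_0(x) + 25·L_1(x) + 49·L_2(x).
Expanding and collecting terms gives P(x) = x^2 + 4x + 4.
Check: P(5) = 49. ✓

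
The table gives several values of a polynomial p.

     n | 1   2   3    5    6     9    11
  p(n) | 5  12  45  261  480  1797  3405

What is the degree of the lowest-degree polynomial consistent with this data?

3

Divided differences on the nodes 1, 2, 3, 5, 6, 9, 11:
  order 0: 5  12  45  261  480  1797  3405
  order 1: 7  33  108  219  439  804
  order 2: 13  25  37  55  73
  order 3: 3  3  3  3
  order 4: 0  0  0
  order 5: 0  0
  order 6: 0
The order-3 divided differences are all 3 (nonzero) and every higher order vanishes, so the data lies on a polynomial of degree exactly 3.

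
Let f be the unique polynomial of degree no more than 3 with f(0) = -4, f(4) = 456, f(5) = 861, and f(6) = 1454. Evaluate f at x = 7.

2271

Write f(x) = ax^3 + bx^2 + cx + d. Substituting each data point gives a linear system:
  d = -4
  64a + 16b + 4c + d = 456
  125a + 25b + 5c + d = 861
  216a + 36b + 6c + d = 1454
Solving the system yields a = 6, b = 4, c = 3, d = -4.
So f(x) = 6x^3 + 4x^2 + 3x - 4.
Then f(7) = 2271.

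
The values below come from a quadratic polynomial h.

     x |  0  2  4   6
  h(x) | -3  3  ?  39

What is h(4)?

The 3 known points determine the degree-2 polynomial uniquely.
Write h(x) = ax^2 + bx + c. Substituting each data point gives a linear system:
  c = -3
  4a + 2b + c = 3
  36a + 6b + c = 39
Solving the system yields a = 1, b = 1, c = -3.
So h(x) = x^2 + x - 3.
Then h(4) = 17.

17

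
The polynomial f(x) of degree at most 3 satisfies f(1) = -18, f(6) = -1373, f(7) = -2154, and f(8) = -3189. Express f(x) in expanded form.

Using the Lagrange interpolation formula with nodes 1, 6, 7, 8:
  L_0(x) = (x - 6)(x - 7)(x - 8) / -210
  L_1(x) = (x - 1)(x - 7)(x - 8) / 10
  L_2(x) = (x - 1)(x - 6)(x - 8) / -6
  L_3(x) = (x - 1)(x - 6)(x - 7) / 14
Then f(x) = -18·L_0(x) - 1373·L_1(x) - 2154·L_2(x) - 3189·L_3(x).
Expanding and collecting terms gives f(x) = -6x³ - x² - 6x - 5.
Check: f(7) = -2154. ✓

f(x) = -6x^3 - x^2 - 6x - 5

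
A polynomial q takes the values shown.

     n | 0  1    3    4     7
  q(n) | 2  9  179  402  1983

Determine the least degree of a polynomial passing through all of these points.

3

Divided differences on the nodes 0, 1, 3, 4, 7:
  order 0: 2  9  179  402  1983
  order 1: 7  85  223  527
  order 2: 26  46  76
  order 3: 5  5
  order 4: 0
The order-3 divided differences are all 5 (nonzero) and every higher order vanishes, so the data lies on a polynomial of degree exactly 3.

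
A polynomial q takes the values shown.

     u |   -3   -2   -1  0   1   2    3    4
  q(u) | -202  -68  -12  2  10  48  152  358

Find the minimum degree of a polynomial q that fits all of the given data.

Forward differences of the values at u = -3, -2, -1, 0, 1, 2, 3, 4:
  q  : -202  -68  -12  2  10  48  152  358
  Δ  : 134  56  14  8  38  104  206
  Δ^2: -78  -42  -6  30  66  102
  Δ^3: 36  36  36  36  36
  Δ^4: 0  0  0  0
  Δ^5: 0  0  0
  Δ^6: 0  0
  Δ^7: 0
The third differences are constant (36) and nonzero, while all higher differences vanish, so the minimal degree is 3.

3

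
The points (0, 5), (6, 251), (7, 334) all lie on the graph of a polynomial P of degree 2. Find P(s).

P(s) = 6s^2 + 5s + 5

Write P(s) = as^2 + bs + c. Substituting each data point gives a linear system:
  c = 5
  36a + 6b + c = 251
  49a + 7b + c = 334
Solving the system yields a = 6, b = 5, c = 5.
So P(s) = 6s² + 5s + 5.
Check: P(0) = 5. ✓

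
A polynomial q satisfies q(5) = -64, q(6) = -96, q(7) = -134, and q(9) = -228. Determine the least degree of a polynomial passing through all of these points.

Divided differences on the nodes 5, 6, 7, 9:
  order 0: -64  -96  -134  -228
  order 1: -32  -38  -47
  order 2: -3  -3
  order 3: 0
The order-2 divided differences are all -3 (nonzero) and every higher order vanishes, so the data lies on a polynomial of degree exactly 2.

2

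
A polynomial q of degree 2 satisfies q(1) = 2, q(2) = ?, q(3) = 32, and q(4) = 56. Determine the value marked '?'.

14

On equispaced nodes a degree-2 polynomial has vanishing third forward difference, so
  - q(1) + 3·q(2) - 3·q(3) + q(4) = 0.
Substituting the known values and solving for q(2):
  3·q(2) = 42
  q(2) = 14.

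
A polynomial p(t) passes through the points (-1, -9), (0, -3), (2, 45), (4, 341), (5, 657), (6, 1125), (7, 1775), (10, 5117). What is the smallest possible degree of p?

Divided differences on the nodes -1, 0, 2, 4, 5, 6, 7, 10:
  order 0: -9  -3  45  341  657  1125  1775  5117
  order 1: 6  24  148  316  468  650  1114
  order 2: 6  31  56  76  91  116
  order 3: 5  5  5  5  5
  order 4: 0  0  0  0
  order 5: 0  0  0
  order 6: 0  0
  order 7: 0
The order-3 divided differences are all 5 (nonzero) and every higher order vanishes, so the data lies on a polynomial of degree exactly 3.

3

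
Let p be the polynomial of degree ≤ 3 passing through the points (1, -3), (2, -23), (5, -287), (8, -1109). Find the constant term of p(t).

Write p(t) = at^3 + bt^2 + ct + d. Substituting each data point gives a linear system:
  a + b + c + d = -3
  8a + 4b + 2c + d = -23
  125a + 25b + 5c + d = -287
  512a + 64b + 8c + d = -1109
Solving the system yields a = -2, b = -1, c = -3, d = 3.
So p(t) = -2t³ - t² - 3t + 3.
The constant term is 3.

3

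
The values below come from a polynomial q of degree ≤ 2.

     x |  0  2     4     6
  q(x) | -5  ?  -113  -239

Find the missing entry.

-35

On equispaced nodes a degree-2 polynomial has vanishing third forward difference, so
  - q(0) + 3·q(2) - 3·q(4) + q(6) = 0.
Substituting the known values and solving for q(2):
  3·q(2) = -105
  q(2) = -35.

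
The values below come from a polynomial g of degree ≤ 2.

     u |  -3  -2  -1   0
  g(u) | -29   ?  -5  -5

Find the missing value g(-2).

-13

The 3 known points determine the degree-2 polynomial uniquely.
Write g(u) = au^2 + bu + c. Substituting each data point gives a linear system:
  9a - 3b + c = -29
  a - b + c = -5
  c = -5
Solving the system yields a = -4, b = -4, c = -5.
So g(u) = -4u^2 - 4u - 5.
Then g(-2) = -13.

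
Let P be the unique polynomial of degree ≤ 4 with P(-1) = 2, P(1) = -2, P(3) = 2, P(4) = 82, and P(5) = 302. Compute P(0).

2

Write P(x) = ax^4 + bx^3 + cx^2 + dx + e. Substituting each data point gives a linear system:
  a - b + c - d + e = 2
  a + b + c + d + e = -2
  81a + 27b + 9c + 3d + e = 2
  256a + 64b + 16c + 4d + e = 82
  625a + 125b + 25c + 5d + e = 302
Solving the system yields a = 1, b = -2, c = -3, d = 0, e = 2.
So P(x) = x⁴ - 2x³ - 3x² + 2.
Then P(0) = 2.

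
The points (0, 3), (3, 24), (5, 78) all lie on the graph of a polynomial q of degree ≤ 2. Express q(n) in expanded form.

Using the Lagrange interpolation formula with nodes 0, 3, 5:
  L_0(n) = (n - 3)(n - 5) / 15
  L_1(n) = n(n - 5) / -6
  L_2(n) = n(n - 3) / 10
Then q(n) = 3·L_0(n) + 24·L_1(n) + 78·L_2(n).
Expanding and collecting terms gives q(n) = 4n² - 5n + 3.
Check: q(5) = 78. ✓

q(n) = 4n^2 - 5n + 3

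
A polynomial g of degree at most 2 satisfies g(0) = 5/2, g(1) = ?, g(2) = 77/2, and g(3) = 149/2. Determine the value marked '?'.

29/2

The 3 known points determine the degree-2 polynomial uniquely.
Write g(t) = at^2 + bt + c. Substituting each data point gives a linear system:
  c = 5/2
  4a + 2b + c = 77/2
  9a + 3b + c = 149/2
Solving the system yields a = 6, b = 6, c = 5/2.
So g(t) = 6t² + 6t + 5/2.
Then g(1) = 29/2.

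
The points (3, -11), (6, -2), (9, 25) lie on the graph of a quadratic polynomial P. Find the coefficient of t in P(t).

Write P(t) = at^2 + bt + c. Substituting each data point gives a linear system:
  9a + 3b + c = -11
  36a + 6b + c = -2
  81a + 9b + c = 25
Solving the system yields a = 1, b = -6, c = -2.
So P(t) = t² - 6t - 2.
The coefficient of t is -6.

-6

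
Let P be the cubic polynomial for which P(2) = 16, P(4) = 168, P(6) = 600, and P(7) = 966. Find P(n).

P(n) = 3n^3 - n^2 - 2n

Using the Lagrange interpolation formula with nodes 2, 4, 6, 7:
  L_0(n) = (n - 4)(n - 6)(n - 7) / -40
  L_1(n) = (n - 2)(n - 6)(n - 7) / 12
  L_2(n) = (n - 2)(n - 4)(n - 7) / -8
  L_3(n) = (n - 2)(n - 4)(n - 6) / 15
Then P(n) = 16·L_0(n) + 168·L_1(n) + 600·L_2(n) + 966·L_3(n).
Expanding and collecting terms gives P(n) = 3n³ - n² - 2n.
Check: P(2) = 16. ✓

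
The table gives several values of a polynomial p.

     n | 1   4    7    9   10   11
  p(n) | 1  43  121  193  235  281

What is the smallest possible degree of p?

2

Divided differences on the nodes 1, 4, 7, 9, 10, 11:
  order 0: 1  43  121  193  235  281
  order 1: 14  26  36  42  46
  order 2: 2  2  2  2
  order 3: 0  0  0
  order 4: 0  0
  order 5: 0
The order-2 divided differences are all 2 (nonzero) and every higher order vanishes, so the data lies on a polynomial of degree exactly 2.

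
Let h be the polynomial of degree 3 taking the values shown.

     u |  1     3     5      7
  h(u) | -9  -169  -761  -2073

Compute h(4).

-393

Forward differences of the values at u = 1, 3, 5, 7:
  h  : -9  -169  -761  -2073
  Δ  : -160  -592  -1312
  Δ^2: -432  -720
  Δ^3: -288
The third differences are constant, confirming degree 3.
Interpolating (Newton forward form) and evaluating at u = 4 gives h(4) = -393.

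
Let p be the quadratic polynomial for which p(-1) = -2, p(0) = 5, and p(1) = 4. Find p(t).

Using the Lagrange interpolation formula with nodes -1, 0, 1:
  L_0(t) = t(t - 1) / 2
  L_1(t) = (t + 1)(t - 1) / -1
  L_2(t) = (t + 1)t / 2
Then p(t) = -2·L_0(t) + 5·L_1(t) + 4·L_2(t).
Expanding and collecting terms gives p(t) = -4t^2 + 3t + 5.
Check: p(-1) = -2. ✓

p(t) = -4t^2 + 3t + 5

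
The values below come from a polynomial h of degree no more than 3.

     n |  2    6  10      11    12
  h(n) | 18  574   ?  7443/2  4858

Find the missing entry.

2778

The 4 known points determine the degree-3 polynomial uniquely.
Write h(n) = an^3 + bn^2 + cn + d. Substituting each data point gives a linear system:
  8a + 4b + 2c + d = 18
  216a + 36b + 6c + d = 574
  1331a + 121b + 11c + d = 7443/2
  1728a + 144b + 12c + d = 4858
Solving the system yields a = 3, b = -5/2, c = 3, d = -2.
So h(n) = 3n^3 - (5/2)n^2 + 3n - 2.
Then h(10) = 2778.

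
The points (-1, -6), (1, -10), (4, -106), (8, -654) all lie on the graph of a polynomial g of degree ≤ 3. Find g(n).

g(n) = -n^3 - 2n^2 - n - 6

Using the Lagrange interpolation formula with nodes -1, 1, 4, 8:
  L_0(n) = (n - 1)(n - 4)(n - 8) / -90
  L_1(n) = (n + 1)(n - 4)(n - 8) / 42
  L_2(n) = (n + 1)(n - 1)(n - 8) / -60
  L_3(n) = (n + 1)(n - 1)(n - 4) / 252
Then g(n) = -6·L_0(n) - 10·L_1(n) - 106·L_2(n) - 654·L_3(n).
Expanding and collecting terms gives g(n) = -n³ - 2n² - n - 6.
Check: g(-1) = -6. ✓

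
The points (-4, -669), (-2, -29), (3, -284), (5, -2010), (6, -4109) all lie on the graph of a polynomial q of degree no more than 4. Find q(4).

Write q(u) = au^4 + bu^3 + cu^2 + du + e. Substituting each data point gives a linear system:
  256a - 64b + 16c - 4d + e = -669
  16a - 8b + 4c - 2d + e = -29
  81a + 27b + 9c + 3d + e = -284
  625a + 125b + 25c + 5d + e = -2010
  1296a + 216b + 36c + 6d + e = -4109
Solving the system yields a = -3, b = -1, c = 1, d = -6, e = -5.
So q(u) = -3u^4 - u^3 + u^2 - 6u - 5.
Then q(4) = -845.

-845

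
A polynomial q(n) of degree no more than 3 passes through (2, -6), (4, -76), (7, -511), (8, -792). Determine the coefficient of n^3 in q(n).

-2

Write q(n) = an^3 + bn^2 + cn + d. Substituting each data point gives a linear system:
  8a + 4b + 2c + d = -6
  64a + 16b + 4c + d = -76
  343a + 49b + 7c + d = -511
  512a + 64b + 8c + d = -792
Solving the system yields a = -2, b = 4, c = -3, d = 0.
So q(n) = -2n³ + 4n² - 3n.
The leading coefficient is -2.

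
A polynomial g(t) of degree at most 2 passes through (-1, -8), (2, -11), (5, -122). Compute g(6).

-183

Using the Lagrange interpolation formula with nodes -1, 2, 5:
  L_0(t) = (t - 2)(t - 5) / 18
  L_1(t) = (t + 1)(t - 5) / -9
  L_2(t) = (t + 1)(t - 2) / 18
Then g(t) = -8·L_0(t) - 11·L_1(t) - 122·L_2(t).
Expanding and collecting terms gives g(t) = -6t^2 + 5t + 3.
Evaluating at t = 6: g(6) = -183.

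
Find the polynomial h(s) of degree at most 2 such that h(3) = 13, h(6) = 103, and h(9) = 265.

h(s) = 4s^2 - 6s - 5

Write h(s) = as^2 + bs + c. Substituting each data point gives a linear system:
  9a + 3b + c = 13
  36a + 6b + c = 103
  81a + 9b + c = 265
Solving the system yields a = 4, b = -6, c = -5.
So h(s) = 4s^2 - 6s - 5.
Check: h(3) = 13. ✓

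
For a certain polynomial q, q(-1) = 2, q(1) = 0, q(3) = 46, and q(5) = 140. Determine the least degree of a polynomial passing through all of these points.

2

Forward differences of the values at x = -1, 1, 3, 5:
  q  : 2  0  46  140
  Δ  : -2  46  94
  Δ^2: 48  48
  Δ^3: 0
The second differences are constant (48) and nonzero, while all higher differences vanish, so the minimal degree is 2.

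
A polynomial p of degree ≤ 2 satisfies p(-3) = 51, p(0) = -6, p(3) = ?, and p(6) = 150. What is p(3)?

The 3 known points determine the degree-2 polynomial uniquely.
Write p(t) = at^2 + bt + c. Substituting each data point gives a linear system:
  9a - 3b + c = 51
  c = -6
  36a + 6b + c = 150
Solving the system yields a = 5, b = -4, c = -6.
So p(t) = 5t² - 4t - 6.
Then p(3) = 27.

27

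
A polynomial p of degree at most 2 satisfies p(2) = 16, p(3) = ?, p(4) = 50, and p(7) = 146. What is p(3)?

The 3 known points determine the degree-2 polynomial uniquely.
Write p(u) = au^2 + bu + c. Substituting each data point gives a linear system:
  4a + 2b + c = 16
  16a + 4b + c = 50
  49a + 7b + c = 146
Solving the system yields a = 3, b = -1, c = 6.
So p(u) = 3u² - u + 6.
Then p(3) = 30.

30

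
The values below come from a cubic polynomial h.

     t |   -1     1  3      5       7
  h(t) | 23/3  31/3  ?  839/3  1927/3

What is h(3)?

85

The 4 known points determine the degree-3 polynomial uniquely.
Write h(t) = at^3 + bt^2 + ct + d. Substituting each data point gives a linear system:
  -a + b - c + d = 23/3
  a + b + c + d = 31/3
  125a + 25b + 5c + d = 839/3
  343a + 49b + 7c + d = 1927/3
Solving the system yields a = 1, b = 6, c = 1/3, d = 3.
So h(t) = t³ + 6t² + (1/3)t + 3.
Then h(3) = 85.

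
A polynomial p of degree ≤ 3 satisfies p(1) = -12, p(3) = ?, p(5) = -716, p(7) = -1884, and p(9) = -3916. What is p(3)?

The 4 known points determine the degree-3 polynomial uniquely.
Write p(u) = au^3 + bu^2 + cu + d. Substituting each data point gives a linear system:
  a + b + c + d = -12
  125a + 25b + 5c + d = -716
  343a + 49b + 7c + d = -1884
  729a + 81b + 9c + d = -3916
Solving the system yields a = -5, b = -3, c = -3, d = -1.
So p(u) = -5u³ - 3u² - 3u - 1.
Then p(3) = -172.

-172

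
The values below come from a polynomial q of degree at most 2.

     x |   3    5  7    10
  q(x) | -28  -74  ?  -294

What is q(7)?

The 3 known points determine the degree-2 polynomial uniquely.
Write q(x) = ax^2 + bx + c. Substituting each data point gives a linear system:
  9a + 3b + c = -28
  25a + 5b + c = -74
  100a + 10b + c = -294
Solving the system yields a = -3, b = 1, c = -4.
So q(x) = -3x^2 + x - 4.
Then q(7) = -144.

-144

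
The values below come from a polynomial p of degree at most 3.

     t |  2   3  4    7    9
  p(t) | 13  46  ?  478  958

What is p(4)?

103

The 4 known points determine the degree-3 polynomial uniquely.
Write p(t) = at^3 + bt^2 + ct + d. Substituting each data point gives a linear system:
  8a + 4b + 2c + d = 13
  27a + 9b + 3c + d = 46
  343a + 49b + 7c + d = 478
  729a + 81b + 9c + d = 958
Solving the system yields a = 1, b = 3, c = -1, d = -5.
So p(t) = t³ + 3t² - t - 5.
Then p(4) = 103.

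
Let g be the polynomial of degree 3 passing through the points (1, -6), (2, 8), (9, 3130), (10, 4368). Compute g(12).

7738

Using the Lagrange interpolation formula with nodes 1, 2, 9, 10:
  L_0(t) = (t - 2)(t - 9)(t - 10) / -72
  L_1(t) = (t - 1)(t - 9)(t - 10) / 56
  L_2(t) = (t - 1)(t - 2)(t - 10) / -56
  L_3(t) = (t - 1)(t - 2)(t - 9) / 72
Then g(t) = -6·L_0(t) + 8·L_1(t) + 3130·L_2(t) + 4368·L_3(t).
Expanding and collecting terms gives g(t) = 5t^3 - 6t^2 - 3t - 2.
Evaluating at t = 12: g(12) = 7738.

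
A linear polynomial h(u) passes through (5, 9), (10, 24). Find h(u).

h(u) = 3u - 6

Write h(u) = au + b. Substituting each data point gives a linear system:
  5a + b = 9
  10a + b = 24
Solving the system yields a = 3, b = -6.
So h(u) = 3u - 6.
Check: h(5) = 9. ✓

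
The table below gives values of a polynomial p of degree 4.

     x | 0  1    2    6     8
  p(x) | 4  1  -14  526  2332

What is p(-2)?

22

Using the Lagrange interpolation formula with nodes 0, 1, 2, 6, 8:
  L_0(x) = (x - 1)(x - 2)(x - 6)(x - 8) / 96
  L_1(x) = x(x - 2)(x - 6)(x - 8) / -35
  L_2(x) = x(x - 1)(x - 6)(x - 8) / 48
  L_3(x) = x(x - 1)(x - 2)(x - 8) / -240
  L_4(x) = x(x - 1)(x - 2)(x - 6) / 672
Then p(x) = 4·L_0(x) + 1·L_1(x) - 14·L_2(x) + 526·L_3(x) + 2332·L_4(x).
Expanding and collecting terms gives p(x) = x^4 - 3x^3 - 4x^2 + 3x + 4.
Evaluating at x = -2: p(-2) = 22.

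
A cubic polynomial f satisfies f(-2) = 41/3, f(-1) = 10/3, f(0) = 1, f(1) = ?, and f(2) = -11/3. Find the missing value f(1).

2/3

The 4 known points determine the degree-3 polynomial uniquely.
Write f(x) = ax^3 + bx^2 + cx + d. Substituting each data point gives a linear system:
  -8a + 4b - 2c + d = 41/3
  -a + b - c + d = 10/3
  d = 1
  8a + 4b + 2c + d = -11/3
Solving the system yields a = -1, b = 1, c = -1/3, d = 1.
So f(x) = -x^3 + x^2 - (1/3)x + 1.
Then f(1) = 2/3.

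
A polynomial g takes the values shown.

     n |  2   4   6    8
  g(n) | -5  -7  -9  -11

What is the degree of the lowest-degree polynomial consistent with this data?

Forward differences of the values at n = 2, 4, 6, 8:
  g  : -5  -7  -9  -11
  Δ  : -2  -2  -2
  Δ^2: 0  0
  Δ^3: 0
The first differences are constant (-2) and nonzero, while all higher differences vanish, so the minimal degree is 1.

1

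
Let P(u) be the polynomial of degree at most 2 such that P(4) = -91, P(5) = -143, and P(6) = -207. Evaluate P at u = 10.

Forward differences of the values at u = 4, 5, 6:
  P  : -91  -143  -207
  Δ  : -52  -64
  Δ^2: -12
The second differences are constant, confirming degree 2.
Interpolating (Newton forward form) and evaluating at u = 10 gives P(10) = -583.

-583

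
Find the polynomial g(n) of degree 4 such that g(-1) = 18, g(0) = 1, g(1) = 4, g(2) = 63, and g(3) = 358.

Using the Lagrange interpolation formula with nodes -1, 0, 1, 2, 3:
  L_0(n) = n(n - 1)(n - 2)(n - 3) / 24
  L_1(n) = (n + 1)(n - 1)(n - 2)(n - 3) / -6
  L_2(n) = (n + 1)n(n - 2)(n - 3) / 4
  L_3(n) = (n + 1)n(n - 1)(n - 3) / -6
  L_4(n) = (n + 1)n(n - 1)(n - 2) / 24
Then g(n) = 18·L_0(n) + 1·L_1(n) + 4·L_2(n) + 63·L_3(n) + 358·L_4(n).
Expanding and collecting terms gives g(n) = 6n^4 - 6n^3 + 4n^2 - n + 1.
Check: g(2) = 63. ✓

g(n) = 6n^4 - 6n^3 + 4n^2 - n + 1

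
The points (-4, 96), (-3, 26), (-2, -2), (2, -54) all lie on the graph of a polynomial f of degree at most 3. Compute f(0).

Using the Lagrange interpolation formula with nodes -4, -3, -2, 2:
  L_0(s) = (s + 3)(s + 2)(s - 2) / -12
  L_1(s) = (s + 4)(s + 2)(s - 2) / 5
  L_2(s) = (s + 4)(s + 3)(s - 2) / -8
  L_3(s) = (s + 4)(s + 3)(s + 2) / 120
Then f(s) = 96·L_0(s) + 26·L_1(s) - 2·L_2(s) - 54·L_3(s).
Expanding and collecting terms gives f(s) = -3s^3 - 6s^2 - s - 4.
Evaluating at s = 0: f(0) = -4.

-4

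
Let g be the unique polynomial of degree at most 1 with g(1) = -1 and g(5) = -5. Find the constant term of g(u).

0

Write g(u) = au + b. Substituting each data point gives a linear system:
  a + b = -1
  5a + b = -5
Solving the system yields a = -1, b = 0.
So g(u) = -u.
The constant term is 0.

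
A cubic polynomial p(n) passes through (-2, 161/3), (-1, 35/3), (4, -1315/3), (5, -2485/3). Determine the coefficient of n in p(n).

-6

Write p(n) = an^3 + bn^2 + cn + d. Substituting each data point gives a linear system:
  -8a + 4b - 2c + d = 161/3
  -a + b - c + d = 35/3
  64a + 16b + 4c + d = -1315/3
  125a + 25b + 5c + d = -2485/3
Solving the system yields a = -6, b = -2, c = -6, d = 5/3.
So p(n) = -6n^3 - 2n^2 - 6n + 5/3.
The coefficient of n is -6.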